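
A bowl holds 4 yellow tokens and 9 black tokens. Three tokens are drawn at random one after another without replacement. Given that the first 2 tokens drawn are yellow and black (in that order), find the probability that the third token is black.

8/11

After removing 1 yellow, 1 black, the bowl has 8 black out of 11 remaining.
P(third is black | given) = 8/11 ≈ 0.7273.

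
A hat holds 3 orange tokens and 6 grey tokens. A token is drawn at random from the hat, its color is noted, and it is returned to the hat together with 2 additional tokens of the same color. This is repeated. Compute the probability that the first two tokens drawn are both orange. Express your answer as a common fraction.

After a orange draw the hat holds 5 orange out of 11.
P = (3/9)·(5/11) = 5/33 ≈ 0.1515.

5/33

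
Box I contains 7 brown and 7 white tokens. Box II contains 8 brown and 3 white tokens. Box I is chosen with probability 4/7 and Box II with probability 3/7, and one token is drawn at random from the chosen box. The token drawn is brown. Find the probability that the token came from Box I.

P(brown | Box I) = 1/2; P(brown | Box II) = 8/11.
P(brown) = 4/7·1/2 + 3/7·8/11 = 46/77.
By Bayes' rule, P(Box I | brown) = 2/7 / 46/77 = 11/23 ≈ 0.4783.

11/23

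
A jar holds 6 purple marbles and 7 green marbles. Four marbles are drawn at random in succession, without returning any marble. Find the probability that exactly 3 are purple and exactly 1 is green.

Unordered draws without replacement: count favorable combinations over C(13,4).
Favorable = C(6,3) · C(7,1) = 140; total = C(13,4) = 715.
P = 140/715 = 28/143 ≈ 0.1958.

28/143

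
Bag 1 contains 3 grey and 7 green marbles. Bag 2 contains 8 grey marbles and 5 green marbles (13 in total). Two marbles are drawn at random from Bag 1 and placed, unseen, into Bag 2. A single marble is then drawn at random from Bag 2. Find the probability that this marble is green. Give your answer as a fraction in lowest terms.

32/75

Condition on how many of the transferred marbles are green (from Bag 1: 7 green of 10; then Bag 2 has 15 total).
  0 green: C(7,0)C(3,2)/C(10,2) = 1/15; then P = 5/15
  1 green: C(7,1)C(3,1)/C(10,2) = 7/15; then P = 6/15
  2 green: C(7,2)C(3,0)/C(10,2) = 7/15; then P = 7/15
P(green from Bag 2) = 32/75 ≈ 0.4267.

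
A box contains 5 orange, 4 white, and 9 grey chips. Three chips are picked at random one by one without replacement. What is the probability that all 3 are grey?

7/68

Unordered draws without replacement: count favorable combinations over C(18,3).
Favorable = C(5,0) · C(4,0) · C(9,3) = 84; total = C(18,3) = 816.
P = 84/816 = 7/68 ≈ 0.1029.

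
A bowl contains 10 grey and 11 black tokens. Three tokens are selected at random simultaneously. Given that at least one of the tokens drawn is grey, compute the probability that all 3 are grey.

24/233

P(all 3 grey) = C(10,3)/C(21,3) = 12/133; P(at least one grey) = 1 − C(11,3)/C(21,3) = 233/266.
Since 'all 3 grey' ⊆ 'at least one grey', P(all 3 | at least one) = 12/133 / 233/266 = 24/233 ≈ 0.1030.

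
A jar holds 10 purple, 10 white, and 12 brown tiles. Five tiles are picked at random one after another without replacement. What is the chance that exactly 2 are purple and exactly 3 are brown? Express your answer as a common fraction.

Unordered draws without replacement: count favorable combinations over C(32,5).
Favorable = C(10,2) · C(10,0) · C(12,3) = 9900; total = C(32,5) = 201376.
P = 9900/201376 = 2475/50344 ≈ 0.0492.

2475/50344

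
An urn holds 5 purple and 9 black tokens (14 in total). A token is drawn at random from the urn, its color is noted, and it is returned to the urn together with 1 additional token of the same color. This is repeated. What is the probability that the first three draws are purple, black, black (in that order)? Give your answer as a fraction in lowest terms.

15/112

Track the composition after each reinforcement of +1.
P = (5/14) · (9/15) · (10/16) = 15/112 ≈ 0.1339.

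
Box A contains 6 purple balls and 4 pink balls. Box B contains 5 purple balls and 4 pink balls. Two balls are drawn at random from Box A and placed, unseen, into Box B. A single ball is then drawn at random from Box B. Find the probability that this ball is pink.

24/55

Condition on how many of the transferred balls are pink (from Box A: 4 pink of 10; then Box B has 11 total).
  0 pink: C(4,0)C(6,2)/C(10,2) = 1/3; then P = 4/11
  1 pink: C(4,1)C(6,1)/C(10,2) = 8/15; then P = 5/11
  2 pink: C(4,2)C(6,0)/C(10,2) = 2/15; then P = 6/11
P(pink from Box B) = 24/55 ≈ 0.4364.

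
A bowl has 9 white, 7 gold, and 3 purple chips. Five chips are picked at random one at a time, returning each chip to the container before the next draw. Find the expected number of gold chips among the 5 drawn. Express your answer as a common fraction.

35/19

By linearity of expectation, E[X] = Σ P(draw i is gold); each independent draw has P(gold) = 7/19.
E[X] = 5 · 7/19 = 35/19 ≈ 1.8421.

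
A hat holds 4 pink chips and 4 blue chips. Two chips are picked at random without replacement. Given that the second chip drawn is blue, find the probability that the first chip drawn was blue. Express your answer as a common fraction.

3/7

P(first=blue and the second chip drawn is blue) = (4/8)·(3/7) = 3/14.
P(the second chip drawn is blue) = Σ over first color = 2/7 + 3/14 = 1/2.
By Bayes, P(first=blue | the second chip drawn is blue) = 3/14 / 1/2 = 3/7 ≈ 0.4286.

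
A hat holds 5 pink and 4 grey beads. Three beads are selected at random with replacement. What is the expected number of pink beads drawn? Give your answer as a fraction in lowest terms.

By linearity of expectation, E[X] = Σ P(draw i is pink); each independent draw has P(pink) = 5/9.
E[X] = 3 · 5/9 = 5/3 ≈ 1.6667.

5/3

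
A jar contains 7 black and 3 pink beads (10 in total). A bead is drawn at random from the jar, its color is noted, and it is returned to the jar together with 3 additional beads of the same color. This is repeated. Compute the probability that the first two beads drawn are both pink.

9/65

After a pink draw the jar holds 6 pink out of 13.
P = (3/10)·(6/13) = 9/65 ≈ 0.1385.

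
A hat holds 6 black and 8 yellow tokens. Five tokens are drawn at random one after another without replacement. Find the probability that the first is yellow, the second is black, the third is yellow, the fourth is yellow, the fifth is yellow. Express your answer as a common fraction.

Multiply the conditional probability of each draw in order, without replacement, so each draw removes one from its color and from the total.
P = (8/14) · (6/13) · (7/12) · (6/11) · (5/10) = 6/143 ≈ 0.0420.

6/143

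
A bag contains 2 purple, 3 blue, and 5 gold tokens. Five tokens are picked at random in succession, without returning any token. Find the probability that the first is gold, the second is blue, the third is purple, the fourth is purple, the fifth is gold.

1/252

Multiply the conditional probability of each draw in order, without replacement, so each draw removes one from its color and from the total.
P = (5/10) · (3/9) · (2/8) · (1/7) · (4/6) = 1/252 ≈ 0.0040.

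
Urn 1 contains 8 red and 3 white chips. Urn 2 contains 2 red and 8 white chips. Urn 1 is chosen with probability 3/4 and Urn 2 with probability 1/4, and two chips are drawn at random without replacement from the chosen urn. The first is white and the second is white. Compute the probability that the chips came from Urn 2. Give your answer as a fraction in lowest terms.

308/389

P(E | Urn 1) = 3/55; P(E | Urn 2) = 28/45.
P(E) = 3/4·3/55 + 1/4·28/45 = 389/1980.
By Bayes' rule, P(Urn 2 | E) = 7/45 / 389/1980 = 308/389 ≈ 0.7918.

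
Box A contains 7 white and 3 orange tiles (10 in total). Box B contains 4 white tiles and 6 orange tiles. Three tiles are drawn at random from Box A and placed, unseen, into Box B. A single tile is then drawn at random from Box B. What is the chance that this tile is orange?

Condition on how many of the transferred tiles are orange (from Box A: 3 orange of 10; then Box B has 13 total).
  0 orange: C(3,0)C(7,3)/C(10,3) = 7/24; then P = 6/13
  1 orange: C(3,1)C(7,2)/C(10,3) = 21/40; then P = 7/13
  2 orange: C(3,2)C(7,1)/C(10,3) = 7/40; then P = 8/13
  3 orange: C(3,3)C(7,0)/C(10,3) = 1/120; then P = 9/13
P(orange from Box B) = 69/130 ≈ 0.5308.

69/130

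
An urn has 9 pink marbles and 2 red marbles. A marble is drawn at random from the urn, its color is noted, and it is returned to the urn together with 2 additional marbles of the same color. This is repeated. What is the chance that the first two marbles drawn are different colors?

Either pink then red, or red then pink; after the first draw the total is 13.
P = (9/11)·(2/13) + (2/11)·(9/13) = 36/143 ≈ 0.2517.

36/143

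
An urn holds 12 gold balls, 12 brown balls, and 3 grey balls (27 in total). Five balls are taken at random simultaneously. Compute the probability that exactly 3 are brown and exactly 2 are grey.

Unordered draws without replacement: count favorable combinations over C(27,5).
Favorable = C(12,0) · C(12,3) · C(3,2) = 660; total = C(27,5) = 80730.
P = 660/80730 = 22/2691 ≈ 0.0082.

22/2691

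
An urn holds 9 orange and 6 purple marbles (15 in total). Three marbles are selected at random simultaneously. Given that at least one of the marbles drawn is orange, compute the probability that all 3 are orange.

P(all 3 orange) = C(9,3)/C(15,3) = 12/65; P(at least one orange) = 1 − C(6,3)/C(15,3) = 87/91.
Since 'all 3 orange' ⊆ 'at least one orange', P(all 3 | at least one) = 12/65 / 87/91 = 28/145 ≈ 0.1931.

28/145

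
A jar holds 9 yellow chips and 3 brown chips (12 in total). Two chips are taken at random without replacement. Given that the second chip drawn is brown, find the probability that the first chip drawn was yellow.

9/11

P(first=yellow and the second chip drawn is brown) = (9/12)·(3/11) = 9/44.
P(the second chip drawn is brown) = Σ over first color = 9/44 + 1/22 = 1/4.
By Bayes, P(first=yellow | the second chip drawn is brown) = 9/44 / 1/4 = 9/11 ≈ 0.8182.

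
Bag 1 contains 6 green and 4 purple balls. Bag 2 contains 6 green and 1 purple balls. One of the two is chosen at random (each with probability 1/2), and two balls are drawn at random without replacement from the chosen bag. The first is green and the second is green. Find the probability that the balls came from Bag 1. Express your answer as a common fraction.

P(E | Bag 1) = 1/3; P(E | Bag 2) = 5/7.
P(E) = 1/2·1/3 + 1/2·5/7 = 11/21.
By Bayes' rule, P(Bag 1 | E) = 1/6 / 11/21 = 7/22 ≈ 0.3182.

7/22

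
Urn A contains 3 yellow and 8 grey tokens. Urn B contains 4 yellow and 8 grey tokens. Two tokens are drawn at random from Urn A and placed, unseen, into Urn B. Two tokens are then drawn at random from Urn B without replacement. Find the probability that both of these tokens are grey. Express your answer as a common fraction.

Condition on how many of the transferred tokens are grey (from Urn A: 8 grey of 11; then Urn B has 14 total).
  0 grey: C(8,0)C(3,2)/C(11,2) = 3/55; then P = C(8,2)/C(14,2) = 4/13
  1 grey: C(8,1)C(3,1)/C(11,2) = 24/55; then P = C(9,2)/C(14,2) = 36/91
  2 grey: C(8,2)C(3,0)/C(11,2) = 28/55; then P = C(10,2)/C(14,2) = 45/91
P(both grey) = 2208/5005 ≈ 0.4412.

2208/5005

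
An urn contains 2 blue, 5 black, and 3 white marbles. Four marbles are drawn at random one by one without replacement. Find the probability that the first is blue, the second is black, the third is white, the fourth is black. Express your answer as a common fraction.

Multiply the conditional probability of each draw in order, without replacement, so each draw removes one from its color and from the total.
P = (2/10) · (5/9) · (3/8) · (4/7) = 1/42 ≈ 0.0238.

1/42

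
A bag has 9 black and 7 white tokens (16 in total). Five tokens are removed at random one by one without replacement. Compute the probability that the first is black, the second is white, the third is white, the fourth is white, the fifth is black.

Multiply the conditional probability of each draw in order, without replacement, so each draw removes one from its color and from the total.
P = (9/16) · (7/15) · (6/14) · (5/13) · (8/12) = 3/104 ≈ 0.0288.

3/104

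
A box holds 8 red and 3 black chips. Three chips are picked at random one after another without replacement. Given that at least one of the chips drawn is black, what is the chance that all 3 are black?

P(all 3 black) = C(3,3)/C(11,3) = 1/165; P(at least one black) = 1 − C(8,3)/C(11,3) = 109/165.
Since 'all 3 black' ⊆ 'at least one black', P(all 3 | at least one) = 1/165 / 109/165 = 1/109 ≈ 0.0092.

1/109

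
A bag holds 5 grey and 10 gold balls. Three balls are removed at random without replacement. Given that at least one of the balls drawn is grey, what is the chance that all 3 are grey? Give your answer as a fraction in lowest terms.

2/67

P(all 3 grey) = C(5,3)/C(15,3) = 2/91; P(at least one grey) = 1 − C(10,3)/C(15,3) = 67/91.
Since 'all 3 grey' ⊆ 'at least one grey', P(all 3 | at least one) = 2/91 / 67/91 = 2/67 ≈ 0.0299.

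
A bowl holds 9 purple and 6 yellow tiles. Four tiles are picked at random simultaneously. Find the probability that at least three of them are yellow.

Sum the hypergeometric tail for j = 3,…,4 yellow tiles.
Favorable = C(6,3)·C(9,1) + C(6,4)·C(9,0) = 195; total = C(15,4) = 1365.
P = 195/1365 = 1/7 ≈ 0.1429.

1/7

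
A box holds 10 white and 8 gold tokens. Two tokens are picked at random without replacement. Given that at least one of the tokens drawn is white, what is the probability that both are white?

P(both white) = C(10,2)/C(18,2) = 5/17; P(at least one white) = 1 − C(8,2)/C(18,2) = 125/153.
Since 'both white' ⊆ 'at least one white', P(both | at least one) = 5/17 / 125/153 = 9/25 ≈ 0.3600.

9/25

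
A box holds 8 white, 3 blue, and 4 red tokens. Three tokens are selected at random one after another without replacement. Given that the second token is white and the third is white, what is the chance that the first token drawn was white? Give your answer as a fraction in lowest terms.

6/13

P(first=white and the second token is white and the third is white) = (8/15)·(7/14)·(6/13) = 8/65.
P(E) = Σ over first color = 8/65 + 4/65 + 16/195 = 4/15.
By Bayes, P(first=white | E) = 8/65 / 4/15 = 6/13 ≈ 0.4615.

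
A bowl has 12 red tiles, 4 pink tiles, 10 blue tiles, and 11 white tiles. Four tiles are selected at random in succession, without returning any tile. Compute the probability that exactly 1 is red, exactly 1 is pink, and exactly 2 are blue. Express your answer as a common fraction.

144/4403

Unordered draws without replacement: count favorable combinations over C(37,4).
Favorable = C(12,1) · C(4,1) · C(10,2) · C(11,0) = 2160; total = C(37,4) = 66045.
P = 2160/66045 = 144/4403 ≈ 0.0327.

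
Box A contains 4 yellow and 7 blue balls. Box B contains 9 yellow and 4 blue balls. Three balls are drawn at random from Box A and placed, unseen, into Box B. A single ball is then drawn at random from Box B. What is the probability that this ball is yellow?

Condition on how many of the transferred balls are yellow (from Box A: 4 yellow of 11; then Box B has 16 total).
  0 yellow: C(4,0)C(7,3)/C(11,3) = 7/33; then P = 9/16
  1 yellow: C(4,1)C(7,2)/C(11,3) = 28/55; then P = 10/16
  2 yellow: C(4,2)C(7,1)/C(11,3) = 14/55; then P = 11/16
  3 yellow: C(4,3)C(7,0)/C(11,3) = 4/165; then P = 12/16
P(yellow from Box B) = 111/176 ≈ 0.6307.

111/176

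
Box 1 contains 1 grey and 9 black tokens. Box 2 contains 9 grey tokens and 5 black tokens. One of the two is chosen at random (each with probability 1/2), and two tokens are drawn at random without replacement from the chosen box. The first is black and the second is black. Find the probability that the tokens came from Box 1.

P(E | Box 1) = 4/5; P(E | Box 2) = 10/91.
P(E) = 1/2·4/5 + 1/2·10/91 = 207/455.
By Bayes' rule, P(Box 1 | E) = 2/5 / 207/455 = 182/207 ≈ 0.8792.

182/207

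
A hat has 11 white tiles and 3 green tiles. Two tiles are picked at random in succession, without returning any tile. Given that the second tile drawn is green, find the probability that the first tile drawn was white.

11/13

P(first=white and the second tile drawn is green) = (11/14)·(3/13) = 33/182.
P(the second tile drawn is green) = Σ over first color = 33/182 + 3/91 = 3/14.
By Bayes, P(first=white | the second tile drawn is green) = 33/182 / 3/14 = 11/13 ≈ 0.8462.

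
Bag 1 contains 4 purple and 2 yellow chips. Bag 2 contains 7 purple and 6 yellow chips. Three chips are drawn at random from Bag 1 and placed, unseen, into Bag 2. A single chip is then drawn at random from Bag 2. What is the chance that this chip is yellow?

Condition on how many of the transferred chips are yellow (from Bag 1: 2 yellow of 6; then Bag 2 has 16 total).
  0 yellow: C(2,0)C(4,3)/C(6,3) = 1/5; then P = 6/16
  1 yellow: C(2,1)C(4,2)/C(6,3) = 3/5; then P = 7/16
  2 yellow: C(2,2)C(4,1)/C(6,3) = 1/5; then P = 8/16
P(yellow from Bag 2) = 7/16 ≈ 0.4375.

7/16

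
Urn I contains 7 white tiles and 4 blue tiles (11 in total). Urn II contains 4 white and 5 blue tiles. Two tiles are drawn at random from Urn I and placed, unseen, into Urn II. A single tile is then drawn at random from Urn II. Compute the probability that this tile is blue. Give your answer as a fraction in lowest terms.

63/121

Condition on how many of the transferred tiles are blue (from Urn I: 4 blue of 11; then Urn II has 11 total).
  0 blue: C(4,0)C(7,2)/C(11,2) = 21/55; then P = 5/11
  1 blue: C(4,1)C(7,1)/C(11,2) = 28/55; then P = 6/11
  2 blue: C(4,2)C(7,0)/C(11,2) = 6/55; then P = 7/11
P(blue from Urn II) = 63/121 ≈ 0.5207.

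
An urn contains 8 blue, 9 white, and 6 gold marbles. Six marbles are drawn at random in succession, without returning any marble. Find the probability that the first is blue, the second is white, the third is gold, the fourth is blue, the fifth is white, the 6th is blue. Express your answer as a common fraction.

48/24035

Multiply the conditional probability of each draw in order, without replacement, so each draw removes one from its color and from the total.
P = (8/23) · (9/22) · (6/21) · (7/20) · (8/19) · (6/18) = 48/24035 ≈ 0.0020.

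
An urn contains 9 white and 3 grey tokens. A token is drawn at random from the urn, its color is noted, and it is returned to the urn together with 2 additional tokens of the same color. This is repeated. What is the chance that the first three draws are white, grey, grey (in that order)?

45/896

Track the composition after each reinforcement of +2.
P = (9/12) · (3/14) · (5/16) = 45/896 ≈ 0.0502.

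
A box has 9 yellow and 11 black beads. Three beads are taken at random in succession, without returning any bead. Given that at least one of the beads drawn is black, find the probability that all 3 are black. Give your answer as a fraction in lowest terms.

P(all 3 black) = C(11,3)/C(20,3) = 11/76; P(at least one black) = 1 − C(9,3)/C(20,3) = 88/95.
Since 'all 3 black' ⊆ 'at least one black', P(all 3 | at least one) = 11/76 / 88/95 = 5/32 ≈ 0.1562.

5/32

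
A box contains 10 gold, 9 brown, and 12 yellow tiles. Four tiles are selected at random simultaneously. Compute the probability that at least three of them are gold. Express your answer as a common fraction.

Sum the hypergeometric tail for j = 3,…,4 gold tiles.
Favorable = C(10,3)·C(21,1) + C(10,4)·C(21,0) = 2730; total = C(31,4) = 31465.
P = 2730/31465 = 78/899 ≈ 0.0868.

78/899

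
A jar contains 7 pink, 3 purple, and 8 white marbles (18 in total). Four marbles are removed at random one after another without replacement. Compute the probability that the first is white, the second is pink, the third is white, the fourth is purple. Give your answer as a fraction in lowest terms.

Multiply the conditional probability of each draw in order, without replacement, so each draw removes one from its color and from the total.
P = (8/18) · (7/17) · (7/16) · (3/15) = 49/3060 ≈ 0.0160.

49/3060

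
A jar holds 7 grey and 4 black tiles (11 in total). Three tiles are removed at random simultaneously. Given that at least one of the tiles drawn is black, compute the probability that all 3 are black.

2/65

P(all 3 black) = C(4,3)/C(11,3) = 4/165; P(at least one black) = 1 − C(7,3)/C(11,3) = 26/33.
Since 'all 3 black' ⊆ 'at least one black', P(all 3 | at least one) = 4/165 / 26/33 = 2/65 ≈ 0.0308.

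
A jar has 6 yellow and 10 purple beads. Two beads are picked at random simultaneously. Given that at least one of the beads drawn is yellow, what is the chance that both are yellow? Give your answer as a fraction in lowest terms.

1/5

P(both yellow) = C(6,2)/C(16,2) = 1/8; P(at least one yellow) = 1 − C(10,2)/C(16,2) = 5/8.
Since 'both yellow' ⊆ 'at least one yellow', P(both | at least one) = 1/8 / 5/8 = 1/5 ≈ 0.2000.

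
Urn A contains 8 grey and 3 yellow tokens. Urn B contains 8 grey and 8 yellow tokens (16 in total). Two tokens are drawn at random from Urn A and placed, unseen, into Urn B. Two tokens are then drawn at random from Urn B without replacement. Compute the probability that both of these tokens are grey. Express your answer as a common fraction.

Condition on how many of the transferred tokens are grey (from Urn A: 8 grey of 11; then Urn B has 18 total).
  0 grey: C(8,0)C(3,2)/C(11,2) = 3/55; then P = C(8,2)/C(18,2) = 28/153
  1 grey: C(8,1)C(3,1)/C(11,2) = 24/55; then P = C(9,2)/C(18,2) = 4/17
  2 grey: C(8,2)C(3,0)/C(11,2) = 28/55; then P = C(10,2)/C(18,2) = 5/17
P(both grey) = 736/2805 ≈ 0.2624.

736/2805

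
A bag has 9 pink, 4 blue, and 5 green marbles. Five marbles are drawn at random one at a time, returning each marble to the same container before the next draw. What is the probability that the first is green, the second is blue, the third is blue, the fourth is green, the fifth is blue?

Multiply the conditional probability of each draw in order, with replacement (the composition resets each draw).
P = (5/18) · (4/18) · (4/18) · (5/18) · (4/18) = 50/59049 ≈ 0.0008.

50/59049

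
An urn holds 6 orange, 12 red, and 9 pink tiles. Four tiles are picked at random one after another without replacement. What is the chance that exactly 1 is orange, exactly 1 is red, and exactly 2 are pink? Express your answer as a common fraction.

Unordered draws without replacement: count favorable combinations over C(27,4).
Favorable = C(6,1) · C(12,1) · C(9,2) = 2592; total = C(27,4) = 17550.
P = 2592/17550 = 48/325 ≈ 0.1477.

48/325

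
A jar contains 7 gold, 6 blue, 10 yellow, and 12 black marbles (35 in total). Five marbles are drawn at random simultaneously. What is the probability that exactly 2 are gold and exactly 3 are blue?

Unordered draws without replacement: count favorable combinations over C(35,5).
Favorable = C(7,2) · C(6,3) · C(10,0) · C(12,0) = 420; total = C(35,5) = 324632.
P = 420/324632 = 15/11594 ≈ 0.0013.

15/11594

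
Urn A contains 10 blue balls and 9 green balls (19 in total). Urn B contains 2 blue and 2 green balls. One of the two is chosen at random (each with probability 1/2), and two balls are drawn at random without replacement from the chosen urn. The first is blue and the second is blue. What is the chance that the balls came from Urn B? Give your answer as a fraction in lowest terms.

19/49

P(E | Urn A) = 5/19; P(E | Urn B) = 1/6.
P(E) = 1/2·5/19 + 1/2·1/6 = 49/228.
By Bayes' rule, P(Urn B | E) = 1/12 / 49/228 = 19/49 ≈ 0.3878.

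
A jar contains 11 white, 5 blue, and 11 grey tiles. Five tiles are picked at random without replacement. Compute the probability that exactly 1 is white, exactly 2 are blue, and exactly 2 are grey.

Unordered draws without replacement: count favorable combinations over C(27,5).
Favorable = C(11,1) · C(5,2) · C(11,2) = 6050; total = C(27,5) = 80730.
P = 6050/80730 = 605/8073 ≈ 0.0749.

605/8073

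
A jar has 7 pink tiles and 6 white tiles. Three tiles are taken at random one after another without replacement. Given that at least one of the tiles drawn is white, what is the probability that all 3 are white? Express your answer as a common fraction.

20/251

P(all 3 white) = C(6,3)/C(13,3) = 10/143; P(at least one white) = 1 − C(7,3)/C(13,3) = 251/286.
Since 'all 3 white' ⊆ 'at least one white', P(all 3 | at least one) = 10/143 / 251/286 = 20/251 ≈ 0.0797.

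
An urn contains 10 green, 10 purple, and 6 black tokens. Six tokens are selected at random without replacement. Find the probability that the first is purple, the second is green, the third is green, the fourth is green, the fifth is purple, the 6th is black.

Multiply the conditional probability of each draw in order, without replacement, so each draw removes one from its color and from the total.
P = (10/26) · (10/25) · (9/24) · (8/23) · (9/22) · (6/21) = 54/23023 ≈ 0.0023.

54/23023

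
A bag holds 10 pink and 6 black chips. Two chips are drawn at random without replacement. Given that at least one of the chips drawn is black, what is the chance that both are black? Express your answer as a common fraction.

1/5

P(both black) = C(6,2)/C(16,2) = 1/8; P(at least one black) = 1 − C(10,2)/C(16,2) = 5/8.
Since 'both black' ⊆ 'at least one black', P(both | at least one) = 1/8 / 5/8 = 1/5 ≈ 0.2000.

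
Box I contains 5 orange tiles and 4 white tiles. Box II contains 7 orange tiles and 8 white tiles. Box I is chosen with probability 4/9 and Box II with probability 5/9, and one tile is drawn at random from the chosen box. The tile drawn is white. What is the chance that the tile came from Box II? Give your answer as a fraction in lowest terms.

P(white | Box I) = 4/9; P(white | Box II) = 8/15.
P(white) = 4/9·4/9 + 5/9·8/15 = 40/81.
By Bayes' rule, P(Box II | white) = 8/27 / 40/81 = 3/5 ≈ 0.6000.

3/5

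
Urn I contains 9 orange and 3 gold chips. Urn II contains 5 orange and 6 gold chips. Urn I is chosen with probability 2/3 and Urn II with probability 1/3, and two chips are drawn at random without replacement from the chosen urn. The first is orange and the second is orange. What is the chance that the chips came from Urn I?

6/7

P(E | Urn I) = 6/11; P(E | Urn II) = 2/11.
P(E) = 2/3·6/11 + 1/3·2/11 = 14/33.
By Bayes' rule, P(Urn I | E) = 4/11 / 14/33 = 6/7 ≈ 0.8571.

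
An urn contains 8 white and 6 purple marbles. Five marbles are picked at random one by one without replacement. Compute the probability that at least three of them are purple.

49/143

Sum the hypergeometric tail for j = 3,…,5 purple marbles.
Favorable = C(6,3)·C(8,2) + C(6,4)·C(8,1) + C(6,5)·C(8,0) = 686; total = C(14,5) = 2002.
P = 686/2002 = 49/143 ≈ 0.3427.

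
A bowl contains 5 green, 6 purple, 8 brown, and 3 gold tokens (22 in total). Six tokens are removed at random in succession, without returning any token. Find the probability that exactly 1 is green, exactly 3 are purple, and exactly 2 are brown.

400/10659

Unordered draws without replacement: count favorable combinations over C(22,6).
Favorable = C(5,1) · C(6,3) · C(8,2) · C(3,0) = 2800; total = C(22,6) = 74613.
P = 2800/74613 = 400/10659 ≈ 0.0375.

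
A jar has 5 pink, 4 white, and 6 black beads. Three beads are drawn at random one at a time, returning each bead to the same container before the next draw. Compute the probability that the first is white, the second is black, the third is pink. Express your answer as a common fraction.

Multiply the conditional probability of each draw in order, with replacement (the composition resets each draw).
P = (4/15) · (6/15) · (5/15) = 8/225 ≈ 0.0356.

8/225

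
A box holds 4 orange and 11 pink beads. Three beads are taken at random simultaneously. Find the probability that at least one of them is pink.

Use the complement: P(at least one pink) = 1 − P(no pink).
P(none) = C(4,3)/C(15,3) = 4/455.
So P = 1 − 4/455 = 451/455 ≈ 0.9912.

451/455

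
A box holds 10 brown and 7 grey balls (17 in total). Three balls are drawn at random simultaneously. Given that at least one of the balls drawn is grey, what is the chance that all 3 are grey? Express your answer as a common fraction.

P(all 3 grey) = C(7,3)/C(17,3) = 7/136; P(at least one grey) = 1 − C(10,3)/C(17,3) = 14/17.
Since 'all 3 grey' ⊆ 'at least one grey', P(all 3 | at least one) = 7/136 / 14/17 = 1/16 ≈ 0.0625.

1/16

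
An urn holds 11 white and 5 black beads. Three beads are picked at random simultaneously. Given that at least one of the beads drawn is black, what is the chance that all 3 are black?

P(all 3 black) = C(5,3)/C(16,3) = 1/56; P(at least one black) = 1 − C(11,3)/C(16,3) = 79/112.
Since 'all 3 black' ⊆ 'at least one black', P(all 3 | at least one) = 1/56 / 79/112 = 2/79 ≈ 0.0253.

2/79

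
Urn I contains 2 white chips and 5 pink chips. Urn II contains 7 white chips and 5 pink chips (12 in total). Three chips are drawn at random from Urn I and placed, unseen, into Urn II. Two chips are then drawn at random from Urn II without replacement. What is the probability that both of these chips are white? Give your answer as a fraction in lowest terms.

Condition on how many of the transferred chips are white (from Urn I: 2 white of 7; then Urn II has 15 total).
  0 white: C(2,0)C(5,3)/C(7,3) = 2/7; then P = C(7,2)/C(15,2) = 1/5
  1 white: C(2,1)C(5,2)/C(7,3) = 4/7; then P = C(8,2)/C(15,2) = 4/15
  2 white: C(2,2)C(5,1)/C(7,3) = 1/7; then P = C(9,2)/C(15,2) = 12/35
P(both white) = 38/147 ≈ 0.2585.

38/147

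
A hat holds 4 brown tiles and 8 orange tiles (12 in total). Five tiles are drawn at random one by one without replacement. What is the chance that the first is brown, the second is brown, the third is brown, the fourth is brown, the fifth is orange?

1/495

Multiply the conditional probability of each draw in order, without replacement, so each draw removes one from its color and from the total.
P = (4/12) · (3/11) · (2/10) · (1/9) · (8/8) = 1/495 ≈ 0.0020.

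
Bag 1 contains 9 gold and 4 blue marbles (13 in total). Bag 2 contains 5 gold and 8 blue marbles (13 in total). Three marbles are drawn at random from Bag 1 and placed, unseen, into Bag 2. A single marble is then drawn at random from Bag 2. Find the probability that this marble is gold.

Condition on how many of the transferred marbles are gold (from Bag 1: 9 gold of 13; then Bag 2 has 16 total).
  0 gold: C(9,0)C(4,3)/C(13,3) = 2/143; then P = 5/16
  1 gold: C(9,1)C(4,2)/C(13,3) = 27/143; then P = 6/16
  2 gold: C(9,2)C(4,1)/C(13,3) = 72/143; then P = 7/16
  3 gold: C(9,3)C(4,0)/C(13,3) = 42/143; then P = 8/16
P(gold from Bag 2) = 23/52 ≈ 0.4423.

23/52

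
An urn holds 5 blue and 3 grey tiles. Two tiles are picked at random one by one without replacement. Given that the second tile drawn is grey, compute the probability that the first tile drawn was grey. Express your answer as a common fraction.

2/7

P(first=grey and the second tile drawn is grey) = (3/8)·(2/7) = 3/28.
P(the second tile drawn is grey) = Σ over first color = 15/56 + 3/28 = 3/8.
By Bayes, P(first=grey | the second tile drawn is grey) = 3/28 / 3/8 = 2/7 ≈ 0.2857.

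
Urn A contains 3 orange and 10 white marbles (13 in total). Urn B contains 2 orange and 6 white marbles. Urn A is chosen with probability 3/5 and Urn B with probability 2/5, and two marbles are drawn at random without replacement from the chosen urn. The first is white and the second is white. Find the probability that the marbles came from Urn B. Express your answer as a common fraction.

P(E | Urn A) = 15/26; P(E | Urn B) = 15/28.
P(E) = 3/5·15/26 + 2/5·15/28 = 51/91.
By Bayes' rule, P(Urn B | E) = 3/14 / 51/91 = 13/34 ≈ 0.3824.

13/34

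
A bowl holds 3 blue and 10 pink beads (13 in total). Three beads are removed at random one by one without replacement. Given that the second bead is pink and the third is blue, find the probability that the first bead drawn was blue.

2/11

P(first=blue and the second bead is pink and the third is blue) = (3/13)·(10/12)·(2/11) = 5/143.
P(E) = Σ over first color = 5/143 + 45/286 = 5/26.
By Bayes, P(first=blue | E) = 5/143 / 5/26 = 2/11 ≈ 0.1818.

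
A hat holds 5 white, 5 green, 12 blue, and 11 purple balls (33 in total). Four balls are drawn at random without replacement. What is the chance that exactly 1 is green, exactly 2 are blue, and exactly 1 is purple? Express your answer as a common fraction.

11/124

Unordered draws without replacement: count favorable combinations over C(33,4).
Favorable = C(5,0) · C(5,1) · C(12,2) · C(11,1) = 3630; total = C(33,4) = 40920.
P = 3630/40920 = 11/124 ≈ 0.0887.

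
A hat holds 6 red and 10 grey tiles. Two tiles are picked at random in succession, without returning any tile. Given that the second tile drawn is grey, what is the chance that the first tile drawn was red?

P(first=red and the second tile drawn is grey) = (6/16)·(10/15) = 1/4.
P(the second tile drawn is grey) = Σ over first color = 1/4 + 3/8 = 5/8.
By Bayes, P(first=red | the second tile drawn is grey) = 1/4 / 5/8 = 2/5 ≈ 0.4000.

2/5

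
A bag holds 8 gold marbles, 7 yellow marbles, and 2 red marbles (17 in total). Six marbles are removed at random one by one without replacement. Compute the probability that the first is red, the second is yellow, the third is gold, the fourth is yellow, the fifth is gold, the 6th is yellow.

Multiply the conditional probability of each draw in order, without replacement, so each draw removes one from its color and from the total.
P = (2/17) · (7/16) · (8/15) · (6/14) · (7/13) · (5/12) = 7/2652 ≈ 0.0026.

7/2652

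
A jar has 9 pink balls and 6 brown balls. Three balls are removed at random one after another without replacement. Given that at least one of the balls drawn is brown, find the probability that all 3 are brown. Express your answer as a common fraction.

20/371

P(all 3 brown) = C(6,3)/C(15,3) = 4/91; P(at least one brown) = 1 − C(9,3)/C(15,3) = 53/65.
Since 'all 3 brown' ⊆ 'at least one brown', P(all 3 | at least one) = 4/91 / 53/65 = 20/371 ≈ 0.0539.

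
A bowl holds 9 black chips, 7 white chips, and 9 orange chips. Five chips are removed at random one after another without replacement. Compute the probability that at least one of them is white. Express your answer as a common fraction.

1061/1265

Use the complement: P(at least one white) = 1 − P(no white).
P(none) = C(18,5)/C(25,5) = 8568/53130.
So P = 1 − 8568/53130 = 1061/1265 ≈ 0.8387.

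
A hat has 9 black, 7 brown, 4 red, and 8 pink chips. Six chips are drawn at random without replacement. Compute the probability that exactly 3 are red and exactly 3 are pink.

Unordered draws without replacement: count favorable combinations over C(28,6).
Favorable = C(9,0) · C(7,0) · C(4,3) · C(8,3) = 224; total = C(28,6) = 376740.
P = 224/376740 = 8/13455 ≈ 0.0006.

8/13455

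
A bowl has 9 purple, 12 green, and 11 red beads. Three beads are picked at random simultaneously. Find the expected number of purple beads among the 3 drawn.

27/32

By linearity of expectation, E[X] = Σ P(draw i is purple); by symmetry each draw (even without replacement) has P(purple) = 9/32.
E[X] = 3 · 9/32 = 27/32 ≈ 0.8438.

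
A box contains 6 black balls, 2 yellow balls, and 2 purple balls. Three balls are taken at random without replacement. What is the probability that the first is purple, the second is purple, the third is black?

1/60

Multiply the conditional probability of each draw in order, without replacement, so each draw removes one from its color and from the total.
P = (2/10) · (1/9) · (6/8) = 1/60 ≈ 0.0167.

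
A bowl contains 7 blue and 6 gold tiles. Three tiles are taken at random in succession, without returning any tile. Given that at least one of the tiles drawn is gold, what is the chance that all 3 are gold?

P(all 3 gold) = C(6,3)/C(13,3) = 10/143; P(at least one gold) = 1 − C(7,3)/C(13,3) = 251/286.
Since 'all 3 gold' ⊆ 'at least one gold', P(all 3 | at least one) = 10/143 / 251/286 = 20/251 ≈ 0.0797.

20/251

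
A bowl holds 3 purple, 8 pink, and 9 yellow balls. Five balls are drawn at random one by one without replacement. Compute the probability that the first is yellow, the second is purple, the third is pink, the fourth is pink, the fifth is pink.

Multiply the conditional probability of each draw in order, without replacement, so each draw removes one from its color and from the total.
P = (9/20) · (3/19) · (8/18) · (7/17) · (6/16) = 63/12920 ≈ 0.0049.

63/12920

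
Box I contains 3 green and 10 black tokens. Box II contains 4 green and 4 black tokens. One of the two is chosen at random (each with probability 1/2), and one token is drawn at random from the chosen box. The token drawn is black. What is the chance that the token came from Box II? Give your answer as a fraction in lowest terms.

P(black | Box I) = 10/13; P(black | Box II) = 1/2.
P(black) = 1/2·10/13 + 1/2·1/2 = 33/52.
By Bayes' rule, P(Box II | black) = 1/4 / 33/52 = 13/33 ≈ 0.3939.

13/33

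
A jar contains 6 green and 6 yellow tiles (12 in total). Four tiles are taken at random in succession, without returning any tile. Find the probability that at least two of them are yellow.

8/11

Sum the hypergeometric tail for j = 2,…,4 yellow tiles.
Favorable = C(6,2)·C(6,2) + C(6,3)·C(6,1) + C(6,4)·C(6,0) = 360; total = C(12,4) = 495.
P = 360/495 = 8/11 ≈ 0.7273.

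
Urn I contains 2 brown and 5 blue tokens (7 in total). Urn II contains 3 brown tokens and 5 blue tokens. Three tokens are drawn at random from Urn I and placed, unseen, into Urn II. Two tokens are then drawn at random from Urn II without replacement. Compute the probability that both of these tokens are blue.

Condition on how many of the transferred tokens are blue (from Urn I: 5 blue of 7; then Urn II has 11 total).
  1 blue: C(5,1)C(2,2)/C(7,3) = 1/7; then P = C(6,2)/C(11,2) = 3/11
  2 blue: C(5,2)C(2,1)/C(7,3) = 4/7; then P = C(7,2)/C(11,2) = 21/55
  3 blue: C(5,3)C(2,0)/C(7,3) = 2/7; then P = C(8,2)/C(11,2) = 28/55
P(both blue) = 31/77 ≈ 0.4026.

31/77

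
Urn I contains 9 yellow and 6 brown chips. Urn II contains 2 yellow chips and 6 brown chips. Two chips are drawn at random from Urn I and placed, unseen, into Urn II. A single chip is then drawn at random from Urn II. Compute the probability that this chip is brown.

Condition on how many of the transferred chips are brown (from Urn I: 6 brown of 15; then Urn II has 10 total).
  0 brown: C(6,0)C(9,2)/C(15,2) = 12/35; then P = 6/10
  1 brown: C(6,1)C(9,1)/C(15,2) = 18/35; then P = 7/10
  2 brown: C(6,2)C(9,0)/C(15,2) = 1/7; then P = 8/10
P(brown from Urn II) = 17/25 ≈ 0.6800.

17/25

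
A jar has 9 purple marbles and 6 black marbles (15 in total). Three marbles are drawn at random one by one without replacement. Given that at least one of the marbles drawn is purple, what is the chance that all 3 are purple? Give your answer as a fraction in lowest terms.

P(all 3 purple) = C(9,3)/C(15,3) = 12/65; P(at least one purple) = 1 − C(6,3)/C(15,3) = 87/91.
Since 'all 3 purple' ⊆ 'at least one purple', P(all 3 | at least one) = 12/65 / 87/91 = 28/145 ≈ 0.1931.

28/145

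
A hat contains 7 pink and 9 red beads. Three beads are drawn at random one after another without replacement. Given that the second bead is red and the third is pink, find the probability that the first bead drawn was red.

P(first=red and the second bead is red and the third is pink) = (9/16)·(8/15)·(7/14) = 3/20.
P(E) = Σ over first color = 9/80 + 3/20 = 21/80.
By Bayes, P(first=red | E) = 3/20 / 21/80 = 4/7 ≈ 0.5714.

4/7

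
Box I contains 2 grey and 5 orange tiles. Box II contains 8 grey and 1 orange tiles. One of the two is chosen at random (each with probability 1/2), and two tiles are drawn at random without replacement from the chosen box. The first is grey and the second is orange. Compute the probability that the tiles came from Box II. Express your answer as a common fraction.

7/22

P(E | Box I) = 5/21; P(E | Box II) = 1/9.
P(E) = 1/2·5/21 + 1/2·1/9 = 11/63.
By Bayes' rule, P(Box II | E) = 1/18 / 11/63 = 7/22 ≈ 0.3182.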